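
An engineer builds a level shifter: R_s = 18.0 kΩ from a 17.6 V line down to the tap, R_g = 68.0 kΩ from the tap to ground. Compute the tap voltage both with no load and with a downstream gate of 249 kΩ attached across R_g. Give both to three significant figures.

Open-circuit: V = 17.6 × 68.0/(18.0 + 68.0) = 13.9 V.
With the load, R_g becomes R_g‖R_L = 53.41 kΩ, so V = 17.6 × 53.41/71.41 = 13.2 V.

Unloaded: 13.9 V; loaded: 13.2 V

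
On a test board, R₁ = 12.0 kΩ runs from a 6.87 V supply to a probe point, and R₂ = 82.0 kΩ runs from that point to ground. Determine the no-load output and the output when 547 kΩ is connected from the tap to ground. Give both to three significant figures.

Open-circuit: V = 6.87 × 82.0/(12.0 + 82.0) = 5.99 V.
With the load, R₂ becomes R₂‖R_L = 71.31 kΩ, so V = 6.87 × 71.31/83.31 = 5.88 V.

Unloaded: 5.99 V; loaded: 5.88 V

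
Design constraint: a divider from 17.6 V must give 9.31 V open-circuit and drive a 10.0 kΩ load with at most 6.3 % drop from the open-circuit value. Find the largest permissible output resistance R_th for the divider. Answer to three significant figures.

R_th ≤ 672 Ω

Loading drop = R_th/(R_th + R_L) ≤ 0.0630, so R_th ≤ R_L · ε/(1−ε) = 10.0 kΩ × 0.0630/0.9370 = 672 Ω.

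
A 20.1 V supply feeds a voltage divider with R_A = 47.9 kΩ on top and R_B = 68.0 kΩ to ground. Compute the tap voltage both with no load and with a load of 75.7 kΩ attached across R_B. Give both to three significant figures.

Open-circuit: V = 20.1 × 68.0/(47.9 + 68.0) = 11.8 V.
With the load, R_B becomes R_B‖R_L = 35.82 kΩ, so V = 20.1 × 35.82/83.72 = 8.60 V.

Unloaded: 11.8 V; loaded: 8.60 V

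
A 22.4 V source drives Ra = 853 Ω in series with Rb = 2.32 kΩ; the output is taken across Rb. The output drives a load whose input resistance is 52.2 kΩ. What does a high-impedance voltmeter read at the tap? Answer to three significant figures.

The load sits in parallel with Rb: Rb‖R_L = (2320 × 52200) / (2320 + 52200) = 2221 Ω.
V_out = 22.4 × 2221 / (853 + 2221) = 22.4 × 2221/3074 = 16.2 V.

V_out ≈ 16.2 V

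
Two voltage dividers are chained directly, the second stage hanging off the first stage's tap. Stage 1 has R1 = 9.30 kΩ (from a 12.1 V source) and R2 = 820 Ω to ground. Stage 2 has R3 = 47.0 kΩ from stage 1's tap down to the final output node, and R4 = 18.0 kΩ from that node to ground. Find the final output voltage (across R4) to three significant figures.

Stage 2 presents R3+R4 = 65000 Ω as a load on stage 1's tap.
Stage 1's lower leg becomes R2‖(R3+R4) = 809.8 Ω, so V_mid = 12.1 × 809.8/10110 = 0.9692 V.
Stage 2 is itself unloaded: V_out = V_mid × R4/(R3+R4) = 0.9692 × 18000/65000 = 0.268 V.

V_out ≈ 0.268 V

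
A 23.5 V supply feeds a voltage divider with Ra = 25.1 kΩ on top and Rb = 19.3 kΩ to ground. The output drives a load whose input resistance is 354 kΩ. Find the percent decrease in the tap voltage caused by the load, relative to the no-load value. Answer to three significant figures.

The divider's output (Thévenin) resistance is Ra‖Rb = 10.91 kΩ.
Fractional drop under load = R_th/(R_th + R_L) = 10.91 / (10.91 + 354) = 0.02990.
So the output falls by 2.99 %.

2.99 %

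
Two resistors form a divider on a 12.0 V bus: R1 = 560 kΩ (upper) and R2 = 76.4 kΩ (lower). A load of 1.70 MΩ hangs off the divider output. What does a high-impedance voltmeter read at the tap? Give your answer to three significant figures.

V_out ≈ 1.39 V

The load sits in parallel with R2: R2‖R_L = (76.4 × 1700) / (76.4 + 1700) = 73.11 kΩ.
V_out = 12.0 × 73.11 / (560 + 73.11) = 12.0 × 73.11/633.1 = 1.39 V.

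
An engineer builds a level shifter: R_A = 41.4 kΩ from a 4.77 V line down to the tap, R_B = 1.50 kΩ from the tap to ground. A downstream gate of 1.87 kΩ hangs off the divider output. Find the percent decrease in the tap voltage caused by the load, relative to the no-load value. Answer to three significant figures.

The divider's output (Thévenin) resistance is R_A‖R_B = 1.448 kΩ.
Fractional drop under load = R_th/(R_th + R_L) = 1.448 / (1.448 + 1.87) = 0.4363.
So the output falls by 43.6 %.

43.6 %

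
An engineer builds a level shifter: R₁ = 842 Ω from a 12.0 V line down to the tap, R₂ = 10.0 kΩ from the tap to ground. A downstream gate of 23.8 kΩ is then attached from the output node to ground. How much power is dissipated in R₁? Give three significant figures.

P ≈ 1.95 mW

Total resistance from the source is R₁ + (R₂‖R_L) = 7883 Ω, so I = 12.0/7883 Ω = 1.522 mA.
P = I²·R₁ = (1.522 mA)² × 842 Ω = 1.95 mW.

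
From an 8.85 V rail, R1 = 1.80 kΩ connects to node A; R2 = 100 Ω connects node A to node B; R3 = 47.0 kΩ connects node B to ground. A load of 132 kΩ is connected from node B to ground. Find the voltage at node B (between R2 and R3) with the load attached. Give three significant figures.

At node B, R3 is in parallel with the load: R3‖R_L = 34660 Ω.
Below node A the resistance is R2 + (R3‖R_L) = 34760 Ω, so V_A = 8.85 × 34760/36560 = 8.414 V.
Then V_B = V_A × (R3‖R_L)/(R2 + R3‖R_L) = 8.414 × 34660/34760 = 8.39 V.

V ≈ 8.39 V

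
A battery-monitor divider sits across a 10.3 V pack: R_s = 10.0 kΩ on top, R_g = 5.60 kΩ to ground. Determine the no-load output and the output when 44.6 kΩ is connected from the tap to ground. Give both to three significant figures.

Unloaded: 3.70 V; loaded: 3.42 V

Open-circuit: V = 10.3 × 5.60/(10.0 + 5.60) = 3.70 V.
With the load, R_g becomes R_g‖R_L = 4.975 kΩ, so V = 10.3 × 4.975/14.98 = 3.42 V.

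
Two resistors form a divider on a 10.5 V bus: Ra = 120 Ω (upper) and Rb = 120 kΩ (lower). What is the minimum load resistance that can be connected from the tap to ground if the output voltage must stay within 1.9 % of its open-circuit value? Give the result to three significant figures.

Output resistance R_th = Ra‖Rb = (120 × 120000)/120100 = 119.9 Ω.
The fractional drop is R_th/(R_th + R_L); requiring this ≤ 0.0190 gives R_L ≥ R_th(1/0.0190 − 1) = 119.9 × 51.63 = 6.19 kΩ.

R_L(min) ≈ 6.19 kΩ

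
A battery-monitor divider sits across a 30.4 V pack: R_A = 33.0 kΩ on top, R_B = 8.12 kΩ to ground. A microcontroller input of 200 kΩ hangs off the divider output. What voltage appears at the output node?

The load sits in parallel with R_B: R_B‖R_L = (8.12 × 200) / (8.12 + 200) = 7.803 kΩ.
V_out = 30.4 × 7.803 / (33.0 + 7.803) = 30.4 × 7.803/40.80 = 5.81 V.
(Unloaded it would have been 6.00 V.)

V_out ≈ 5.81 V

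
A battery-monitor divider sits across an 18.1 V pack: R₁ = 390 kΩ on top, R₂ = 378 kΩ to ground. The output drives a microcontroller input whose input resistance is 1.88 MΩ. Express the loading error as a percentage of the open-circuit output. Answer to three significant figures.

The divider's output (Thévenin) resistance is R₁‖R₂ = 192.0 kΩ.
Fractional drop under load = R_th/(R_th + R_L) = 192.0 / (192.0 + 1880) = 0.09264.
So the output falls by 9.26 %.

9.26 %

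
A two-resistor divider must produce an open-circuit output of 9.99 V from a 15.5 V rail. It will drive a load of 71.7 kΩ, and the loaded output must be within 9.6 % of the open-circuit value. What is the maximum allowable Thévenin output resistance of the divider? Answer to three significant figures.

Loading drop = R_th/(R_th + R_L) ≤ 0.0960, so R_th ≤ R_L · ε/(1−ε) = 71.7 kΩ × 0.0960/0.9040 = 7.61 kΩ.

R_th ≤ 7.61 kΩ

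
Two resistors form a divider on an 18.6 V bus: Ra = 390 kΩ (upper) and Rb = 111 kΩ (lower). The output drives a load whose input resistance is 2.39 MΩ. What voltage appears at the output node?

V_out ≈ 3.98 V

The load sits in parallel with Rb: Rb‖R_L = (111 × 2390) / (111 + 2390) = 106.1 kΩ.
V_out = 18.6 × 106.1 / (390 + 106.1) = 18.6 × 106.1/496.1 = 3.98 V.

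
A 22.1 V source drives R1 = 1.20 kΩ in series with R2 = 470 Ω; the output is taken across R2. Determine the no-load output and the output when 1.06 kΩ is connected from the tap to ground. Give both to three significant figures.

Unloaded: 6.22 V; loaded: 4.72 V

Open-circuit: V = 22.1 × 470/(1200 + 470) = 6.22 V.
With the load, R2 becomes R2‖R_L = 325.6 Ω, so V = 22.1 × 325.6/1526 = 4.72 V.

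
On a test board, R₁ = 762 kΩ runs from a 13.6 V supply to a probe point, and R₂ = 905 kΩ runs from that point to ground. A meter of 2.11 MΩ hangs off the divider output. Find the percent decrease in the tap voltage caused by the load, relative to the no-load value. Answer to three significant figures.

Unloaded V = 13.6 × 905/1667 = 7.383 V.
Loaded: R₂‖R_L = 633.3 kΩ, giving V = 13.6 × 633.3/1395 = 6.173 V.
Drop = (7.383 − 6.173) / 7.383 = 16.4 %.

16.4 %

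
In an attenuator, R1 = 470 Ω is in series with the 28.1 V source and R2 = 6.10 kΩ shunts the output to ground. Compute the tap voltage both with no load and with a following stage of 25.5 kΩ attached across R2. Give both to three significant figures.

Open-circuit: V = 28.1 × 6100/(470 + 6100) = 26.1 V.
With the load, R2 becomes R2‖R_L = 4922 Ω, so V = 28.1 × 4922/5392 = 25.7 V.

Unloaded: 26.1 V; loaded: 25.7 V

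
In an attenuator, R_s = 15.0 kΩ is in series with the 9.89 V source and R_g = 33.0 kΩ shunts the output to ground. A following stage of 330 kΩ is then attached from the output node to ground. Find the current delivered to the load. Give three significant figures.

I_L ≈ 0.0200 mA

R_g‖R_L = 30.00 kΩ; V_out = 9.89 × 30.00/45.00 = 6.593 V.
I_L = V_out / R_L = 6.593 / 330 kΩ = 0.0200 mA.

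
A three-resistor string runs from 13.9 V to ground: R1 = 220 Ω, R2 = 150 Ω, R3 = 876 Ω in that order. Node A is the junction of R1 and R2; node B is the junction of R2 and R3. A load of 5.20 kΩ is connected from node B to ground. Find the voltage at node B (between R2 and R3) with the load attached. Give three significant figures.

V ≈ 9.31 V

At node B, R3 is in parallel with the load: R3‖R_L = 749.7 Ω.
Below node A the resistance is R2 + (R3‖R_L) = 899.7 Ω, so V_A = 13.9 × 899.7/1120 = 11.17 V.
Then V_B = V_A × (R3‖R_L)/(R2 + R3‖R_L) = 11.17 × 749.7/899.7 = 9.31 V.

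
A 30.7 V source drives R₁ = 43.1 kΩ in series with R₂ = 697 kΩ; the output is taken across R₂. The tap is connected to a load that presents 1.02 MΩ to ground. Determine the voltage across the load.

The load sits in parallel with R₂: R₂‖R_L = (697 × 1020) / (697 + 1020) = 414.1 kΩ.
V_out = 30.7 × 414.1 / (43.1 + 414.1) = 30.7 × 414.1/457.2 = 27.8 V.

V_out ≈ 27.8 V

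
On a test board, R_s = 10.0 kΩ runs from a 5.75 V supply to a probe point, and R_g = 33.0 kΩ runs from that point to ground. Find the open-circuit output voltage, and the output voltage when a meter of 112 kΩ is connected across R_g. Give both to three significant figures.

Open-circuit: V = 5.75 × 33.0/(10.0 + 33.0) = 4.41 V.
With the load, R_g becomes R_g‖R_L = 25.49 kΩ, so V = 5.75 × 25.49/35.49 = 4.13 V.

Unloaded: 4.41 V; loaded: 4.13 V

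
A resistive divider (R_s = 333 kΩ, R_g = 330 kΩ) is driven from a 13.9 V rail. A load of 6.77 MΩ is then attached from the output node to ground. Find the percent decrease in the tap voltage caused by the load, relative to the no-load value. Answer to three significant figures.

2.39 %

The divider's output (Thévenin) resistance is R_s‖R_g = 165.7 kΩ.
Fractional drop under load = R_th/(R_th + R_L) = 165.7 / (165.7 + 6770) = 0.02390.
So the output falls by 2.39 %.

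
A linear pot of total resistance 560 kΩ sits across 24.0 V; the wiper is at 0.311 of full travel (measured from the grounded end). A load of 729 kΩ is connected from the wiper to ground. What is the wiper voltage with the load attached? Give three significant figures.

V ≈ 6.41 V

The wiper splits the pot into (1−α)R = 385.8 kΩ above and αR = 174.2 kΩ below.
Lower section ‖ load = 140.6 kΩ.
V_wiper = 24.0 × 140.6/(385.8 + 140.6) = 6.41 V.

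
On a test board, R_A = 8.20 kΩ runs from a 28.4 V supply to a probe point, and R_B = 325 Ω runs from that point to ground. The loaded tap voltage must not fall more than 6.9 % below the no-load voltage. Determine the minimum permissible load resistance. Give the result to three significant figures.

Output resistance R_th = R_A‖R_B = (8200 × 325)/8525 = 312.6 Ω.
The fractional drop is R_th/(R_th + R_L); requiring this ≤ 0.0690 gives R_L ≥ R_th(1/0.0690 − 1) = 312.6 × 13.49 = 4.22 kΩ.

R_L(min) ≈ 4.22 kΩ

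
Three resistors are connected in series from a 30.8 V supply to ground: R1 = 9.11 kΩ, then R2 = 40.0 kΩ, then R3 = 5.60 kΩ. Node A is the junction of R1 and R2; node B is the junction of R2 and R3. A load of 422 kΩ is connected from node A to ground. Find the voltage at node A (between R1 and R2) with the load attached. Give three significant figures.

Below node A the series string R2+R3 = 45.60 kΩ sits in parallel with the 422 kΩ load: 41.15 kΩ.
V_A = 30.8 × 41.15/(9.11 + 41.15) = 25.2 V.

V ≈ 25.2 V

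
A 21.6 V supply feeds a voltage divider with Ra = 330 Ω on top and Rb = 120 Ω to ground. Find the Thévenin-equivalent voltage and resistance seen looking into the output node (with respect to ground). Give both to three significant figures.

V_th = 5.76 V, R_th = 88.0 Ω

V_th is the open-circuit tap voltage: 21.6 × 120/(330 + 120) = 5.76 V.
With the supply zeroed, Ra and Rb appear in parallel from the tap: R_th = Ra‖Rb = (330 × 120)/450.0 = 88.0 Ω.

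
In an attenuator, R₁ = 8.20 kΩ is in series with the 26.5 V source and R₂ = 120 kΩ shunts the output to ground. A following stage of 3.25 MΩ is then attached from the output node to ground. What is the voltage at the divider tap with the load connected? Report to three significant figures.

V_out ≈ 24.7 V

The load sits in parallel with R₂: R₂‖R_L = (120 × 3250) / (120 + 3250) = 115.7 kΩ.
V_out = 26.5 × 115.7 / (8.20 + 115.7) = 26.5 × 115.7/123.9 = 24.7 V.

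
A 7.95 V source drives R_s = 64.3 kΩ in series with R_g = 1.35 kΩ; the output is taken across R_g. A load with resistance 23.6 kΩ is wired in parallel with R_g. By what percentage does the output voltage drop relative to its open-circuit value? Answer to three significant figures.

The divider's output (Thévenin) resistance is R_s‖R_g = 1.322 kΩ.
Fractional drop under load = R_th/(R_th + R_L) = 1.322 / (1.322 + 23.6) = 0.05305.
So the output falls by 5.31 %.

5.31 %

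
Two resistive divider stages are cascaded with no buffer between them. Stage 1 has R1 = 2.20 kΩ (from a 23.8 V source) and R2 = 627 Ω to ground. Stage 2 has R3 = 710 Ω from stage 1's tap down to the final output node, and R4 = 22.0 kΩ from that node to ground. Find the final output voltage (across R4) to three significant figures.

Stage 2 presents R3+R4 = 22710 Ω as a load on stage 1's tap.
Stage 1's lower leg becomes R2‖(R3+R4) = 610.2 Ω, so V_mid = 23.8 × 610.2/2810 = 5.168 V.
Stage 2 is itself unloaded: V_out = V_mid × R4/(R3+R4) = 5.168 × 22000/22710 = 5.01 V.

V_out ≈ 5.01 V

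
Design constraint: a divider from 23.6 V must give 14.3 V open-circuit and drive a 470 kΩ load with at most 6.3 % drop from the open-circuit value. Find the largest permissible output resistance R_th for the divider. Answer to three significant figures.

R_th ≤ 31.6 kΩ

Loading drop = R_th/(R_th + R_L) ≤ 0.0630, so R_th ≤ R_L · ε/(1−ε) = 470 kΩ × 0.0630/0.9370 = 31.6 kΩ.
(Any R1, R2 with R2/(R1+R2) = 0.606 and R1‖R2 ≤ 31.6 kΩ will meet the spec.)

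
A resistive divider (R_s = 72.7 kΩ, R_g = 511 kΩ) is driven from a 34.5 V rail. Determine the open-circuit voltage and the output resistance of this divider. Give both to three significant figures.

V_th is the open-circuit tap voltage: 34.5 × 511/(72.7 + 511) = 30.2 V.
With the supply zeroed, R_s and R_g appear in parallel from the tap: R_th = R_s‖R_g = (72.7 × 511)/583.7 = 63.6 kΩ.

V_th = 30.2 V, R_th = 63.6 kΩ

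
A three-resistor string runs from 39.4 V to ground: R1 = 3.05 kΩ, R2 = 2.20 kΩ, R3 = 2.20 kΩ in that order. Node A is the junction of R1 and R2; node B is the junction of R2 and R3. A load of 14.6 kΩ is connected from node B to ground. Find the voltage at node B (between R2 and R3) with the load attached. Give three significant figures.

At node B, R3 is in parallel with the load: R3‖R_L = 1.912 kΩ.
Below node A the resistance is R2 + (R3‖R_L) = 4.112 kΩ, so V_A = 39.4 × 4.112/7.162 = 22.62 V.
Then V_B = V_A × (R3‖R_L)/(R2 + R3‖R_L) = 22.62 × 1.912/4.112 = 10.5 V.

V ≈ 10.5 V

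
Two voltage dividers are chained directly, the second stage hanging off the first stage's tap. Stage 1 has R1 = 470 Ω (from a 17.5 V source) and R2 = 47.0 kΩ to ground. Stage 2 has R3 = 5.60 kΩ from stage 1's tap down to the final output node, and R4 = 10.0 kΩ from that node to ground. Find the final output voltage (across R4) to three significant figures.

V_out ≈ 10.8 V

Stage 2 presents R3+R4 = 15600 Ω as a load on stage 1's tap.
Stage 1's lower leg becomes R2‖(R3+R4) = 11710 Ω, so V_mid = 17.5 × 11710/12180 = 16.82 V.
Stage 2 is itself unloaded: V_out = V_mid × R4/(R3+R4) = 16.82 × 10000/15600 = 10.8 V.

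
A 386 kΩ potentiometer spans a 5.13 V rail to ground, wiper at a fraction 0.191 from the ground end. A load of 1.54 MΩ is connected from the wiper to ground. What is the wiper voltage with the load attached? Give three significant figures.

The wiper splits the pot into (1−α)R = 312.3 kΩ above and αR = 73.73 kΩ below.
Lower section ‖ load = 70.36 kΩ.
V_wiper = 5.13 × 70.36/(312.3 + 70.36) = 0.943 V.

V ≈ 0.943 V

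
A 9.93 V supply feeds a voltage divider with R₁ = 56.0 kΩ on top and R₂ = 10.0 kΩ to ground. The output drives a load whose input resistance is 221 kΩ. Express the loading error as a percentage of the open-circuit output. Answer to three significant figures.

3.70 %

The divider's output (Thévenin) resistance is R₁‖R₂ = 8.485 kΩ.
Fractional drop under load = R_th/(R_th + R_L) = 8.485 / (8.485 + 221) = 0.03697.
So the output falls by 3.70 %.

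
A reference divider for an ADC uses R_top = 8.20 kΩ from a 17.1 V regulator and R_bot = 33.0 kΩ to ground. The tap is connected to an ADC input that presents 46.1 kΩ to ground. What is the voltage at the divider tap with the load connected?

V_out ≈ 12.0 V

The load sits in parallel with R_bot: R_bot‖R_L = (33.0 × 46.1) / (33.0 + 46.1) = 19.23 kΩ.
V_out = 17.1 × 19.23 / (8.20 + 19.23) = 17.1 × 19.23/27.43 = 12.0 V.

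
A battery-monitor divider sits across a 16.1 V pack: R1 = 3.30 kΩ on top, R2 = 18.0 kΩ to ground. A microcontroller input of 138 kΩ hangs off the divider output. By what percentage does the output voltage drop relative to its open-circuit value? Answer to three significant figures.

1.98 %

The divider's output (Thévenin) resistance is R1‖R2 = 2.789 kΩ.
Fractional drop under load = R_th/(R_th + R_L) = 2.789 / (2.789 + 138) = 0.01981.
So the output falls by 1.98 %.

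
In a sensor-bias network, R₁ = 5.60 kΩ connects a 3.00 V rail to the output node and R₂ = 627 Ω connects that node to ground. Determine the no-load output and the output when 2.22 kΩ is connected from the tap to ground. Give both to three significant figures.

Unloaded: 0.302 V; loaded: 0.241 V

Open-circuit: V = 3.00 × 627/(5600 + 627) = 0.302 V.
With the load, R₂ becomes R₂‖R_L = 488.9 Ω, so V = 3.00 × 488.9/6089 = 0.241 V.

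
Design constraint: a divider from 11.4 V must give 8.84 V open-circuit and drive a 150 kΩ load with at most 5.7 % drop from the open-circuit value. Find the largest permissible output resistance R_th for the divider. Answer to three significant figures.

R_th ≤ 9.07 kΩ

Loading drop = R_th/(R_th + R_L) ≤ 0.0570, so R_th ≤ R_L · ε/(1−ε) = 150 kΩ × 0.0570/0.9430 = 9.07 kΩ.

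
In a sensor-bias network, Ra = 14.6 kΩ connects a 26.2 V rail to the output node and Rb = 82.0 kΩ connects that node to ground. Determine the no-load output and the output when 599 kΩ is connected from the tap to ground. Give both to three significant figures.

Open-circuit: V = 26.2 × 82.0/(14.6 + 82.0) = 22.2 V.
With the load, Rb becomes Rb‖R_L = 72.13 kΩ, so V = 26.2 × 72.13/86.73 = 21.8 V.

Unloaded: 22.2 V; loaded: 21.8 V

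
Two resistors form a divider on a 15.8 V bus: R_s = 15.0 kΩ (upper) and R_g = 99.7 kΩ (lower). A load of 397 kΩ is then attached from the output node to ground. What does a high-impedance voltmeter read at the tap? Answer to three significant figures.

The load sits in parallel with R_g: R_g‖R_L = (99.7 × 397) / (99.7 + 397) = 79.69 kΩ.
V_out = 15.8 × 79.69 / (15.0 + 79.69) = 15.8 × 79.69/94.69 = 13.3 V.

V_out ≈ 13.3 V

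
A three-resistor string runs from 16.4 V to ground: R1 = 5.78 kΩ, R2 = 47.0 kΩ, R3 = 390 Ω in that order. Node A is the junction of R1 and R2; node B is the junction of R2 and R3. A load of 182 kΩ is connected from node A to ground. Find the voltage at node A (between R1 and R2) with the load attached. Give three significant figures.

V ≈ 14.2 V

Below node A the series string R2+R3 = 47390 Ω sits in parallel with the 182000 Ω load: 37600 Ω.
V_A = 16.4 × 37600/(5780 + 37600) = 14.2 V.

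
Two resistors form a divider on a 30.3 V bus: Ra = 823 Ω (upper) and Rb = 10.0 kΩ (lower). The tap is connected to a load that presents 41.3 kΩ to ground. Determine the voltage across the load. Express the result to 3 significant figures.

The load sits in parallel with Rb: Rb‖R_L = (10000 × 41300) / (10000 + 41300) = 8051 Ω.
V_out = 30.3 × 8051 / (823 + 8051) = 30.3 × 8051/8874 = 27.5 V.
(Unloaded it would have been 28.0 V.)

V_out ≈ 27.5 V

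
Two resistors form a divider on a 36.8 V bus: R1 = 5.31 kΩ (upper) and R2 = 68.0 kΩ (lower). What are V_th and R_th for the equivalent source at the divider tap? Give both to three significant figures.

V_th is the open-circuit tap voltage: 36.8 × 68.0/(5.31 + 68.0) = 34.1 V.
With the supply zeroed, R1 and R2 appear in parallel from the tap: R_th = R1‖R2 = (5.31 × 68.0)/73.31 = 4.93 kΩ.

V_th = 34.1 V, R_th = 4.93 kΩ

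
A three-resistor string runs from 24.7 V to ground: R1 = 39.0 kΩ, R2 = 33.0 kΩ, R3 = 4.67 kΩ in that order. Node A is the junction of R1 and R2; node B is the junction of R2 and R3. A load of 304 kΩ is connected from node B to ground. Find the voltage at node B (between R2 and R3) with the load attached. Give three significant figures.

V ≈ 1.48 V

At node B, R3 is in parallel with the load: R3‖R_L = 4.599 kΩ.
Below node A the resistance is R2 + (R3‖R_L) = 37.60 kΩ, so V_A = 24.7 × 37.60/76.60 = 12.12 V.
Then V_B = V_A × (R3‖R_L)/(R2 + R3‖R_L) = 12.12 × 4.599/37.60 = 1.48 V.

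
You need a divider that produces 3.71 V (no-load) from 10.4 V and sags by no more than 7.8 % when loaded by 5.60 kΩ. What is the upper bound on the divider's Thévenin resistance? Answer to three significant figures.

R_th ≤ 474 Ω

Loading drop = R_th/(R_th + R_L) ≤ 0.0780, so R_th ≤ R_L · ε/(1−ε) = 5.60 kΩ × 0.0780/0.9220 = 474 Ω.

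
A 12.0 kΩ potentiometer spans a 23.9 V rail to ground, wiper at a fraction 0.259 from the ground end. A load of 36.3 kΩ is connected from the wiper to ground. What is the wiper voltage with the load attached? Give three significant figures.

V ≈ 5.82 V

The wiper splits the pot into (1−α)R = 8.892 kΩ above and αR = 3.108 kΩ below.
Lower section ‖ load = 2.863 kΩ.
V_wiper = 23.9 × 2.863/(8.892 + 2.863) = 5.82 V.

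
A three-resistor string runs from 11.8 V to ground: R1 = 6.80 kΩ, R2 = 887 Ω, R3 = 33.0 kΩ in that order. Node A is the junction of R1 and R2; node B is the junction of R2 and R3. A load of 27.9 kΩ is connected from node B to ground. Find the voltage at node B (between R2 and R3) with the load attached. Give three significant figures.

V ≈ 7.82 V

At node B, R3 is in parallel with the load: R3‖R_L = 15120 Ω.
Below node A the resistance is R2 + (R3‖R_L) = 16010 Ω, so V_A = 11.8 × 16010/22810 = 8.282 V.
Then V_B = V_A × (R3‖R_L)/(R2 + R3‖R_L) = 8.282 × 15120/16010 = 7.82 V.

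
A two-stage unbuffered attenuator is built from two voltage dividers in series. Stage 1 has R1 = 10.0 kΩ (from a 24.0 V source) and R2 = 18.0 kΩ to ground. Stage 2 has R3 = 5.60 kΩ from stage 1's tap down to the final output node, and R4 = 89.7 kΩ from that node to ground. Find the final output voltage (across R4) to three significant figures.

Stage 2 presents R3+R4 = 95.30 kΩ as a load on stage 1's tap.
Stage 1's lower leg becomes R2‖(R3+R4) = 15.14 kΩ, so V_mid = 24.0 × 15.14/25.14 = 14.45 V.
Stage 2 is itself unloaded: V_out = V_mid × R4/(R3+R4) = 14.45 × 89.7/95.30 = 13.6 V.

V_out ≈ 13.6 V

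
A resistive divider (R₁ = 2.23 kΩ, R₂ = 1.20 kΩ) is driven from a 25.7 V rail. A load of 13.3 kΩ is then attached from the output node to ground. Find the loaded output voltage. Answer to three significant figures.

The load sits in parallel with R₂: R₂‖R_L = (1.20 × 13.3) / (1.20 + 13.3) = 1.101 kΩ.
V_out = 25.7 × 1.101 / (2.23 + 1.101) = 25.7 × 1.101/3.331 = 8.49 V.

V_out ≈ 8.49 V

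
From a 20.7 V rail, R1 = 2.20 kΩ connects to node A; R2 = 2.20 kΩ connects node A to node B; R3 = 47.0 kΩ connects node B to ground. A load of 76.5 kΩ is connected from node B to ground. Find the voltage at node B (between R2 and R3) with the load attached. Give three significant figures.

V ≈ 18.0 V

At node B, R3 is in parallel with the load: R3‖R_L = 29.11 kΩ.
Below node A the resistance is R2 + (R3‖R_L) = 31.31 kΩ, so V_A = 20.7 × 31.31/33.51 = 19.34 V.
Then V_B = V_A × (R3‖R_L)/(R2 + R3‖R_L) = 19.34 × 29.11/31.31 = 18.0 V.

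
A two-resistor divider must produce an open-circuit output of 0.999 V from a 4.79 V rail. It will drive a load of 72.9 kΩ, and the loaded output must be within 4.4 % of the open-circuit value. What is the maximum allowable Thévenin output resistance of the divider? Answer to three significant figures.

R_th ≤ 3.36 kΩ

Loading drop = R_th/(R_th + R_L) ≤ 0.0440, so R_th ≤ R_L · ε/(1−ε) = 72.9 kΩ × 0.0440/0.9560 = 3.36 kΩ.
(Any R1, R2 with R2/(R1+R2) = 0.209 and R1‖R2 ≤ 3.36 kΩ will meet the spec.)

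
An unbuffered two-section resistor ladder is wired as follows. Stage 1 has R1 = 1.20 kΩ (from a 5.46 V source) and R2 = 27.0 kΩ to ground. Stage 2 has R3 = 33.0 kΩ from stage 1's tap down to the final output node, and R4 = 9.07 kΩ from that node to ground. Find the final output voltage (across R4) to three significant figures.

V_out ≈ 1.10 V

Stage 2 presents R3+R4 = 42.07 kΩ as a load on stage 1's tap.
Stage 1's lower leg becomes R2‖(R3+R4) = 16.45 kΩ, so V_mid = 5.46 × 16.45/17.65 = 5.089 V.
Stage 2 is itself unloaded: V_out = V_mid × R4/(R3+R4) = 5.089 × 9.07/42.07 = 1.10 V.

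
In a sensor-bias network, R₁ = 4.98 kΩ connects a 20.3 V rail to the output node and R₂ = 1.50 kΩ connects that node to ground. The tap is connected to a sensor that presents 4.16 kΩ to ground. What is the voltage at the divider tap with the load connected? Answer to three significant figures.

The load sits in parallel with R₂: R₂‖R_L = (1.50 × 4.16) / (1.50 + 4.16) = 1.102 kΩ.
V_out = 20.3 × 1.102 / (4.98 + 1.102) = 20.3 × 1.102/6.082 = 3.68 V.
(Unloaded it would have been 4.70 V.)

V_out ≈ 3.68 V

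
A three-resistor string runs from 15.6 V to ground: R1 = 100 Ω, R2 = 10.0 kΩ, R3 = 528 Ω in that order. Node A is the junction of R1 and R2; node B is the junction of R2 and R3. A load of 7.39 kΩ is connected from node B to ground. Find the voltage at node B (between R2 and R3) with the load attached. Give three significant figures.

At node B, R3 is in parallel with the load: R3‖R_L = 492.8 Ω.
Below node A the resistance is R2 + (R3‖R_L) = 10490 Ω, so V_A = 15.6 × 10490/10590 = 15.45 V.
Then V_B = V_A × (R3‖R_L)/(R2 + R3‖R_L) = 15.45 × 492.8/10490 = 0.726 V.

V ≈ 0.726 V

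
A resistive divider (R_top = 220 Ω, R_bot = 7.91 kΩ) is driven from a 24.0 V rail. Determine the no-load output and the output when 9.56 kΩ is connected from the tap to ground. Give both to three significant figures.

Unloaded: 23.4 V; loaded: 22.8 V

Open-circuit: V = 24.0 × 7910/(220 + 7910) = 23.4 V.
With the load, R_bot becomes R_bot‖R_L = 4329 Ω, so V = 24.0 × 4329/4549 = 22.8 V.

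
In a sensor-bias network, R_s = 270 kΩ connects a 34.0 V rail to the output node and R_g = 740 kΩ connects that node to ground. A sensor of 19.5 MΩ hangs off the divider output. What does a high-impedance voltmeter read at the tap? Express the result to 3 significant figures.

The load sits in parallel with R_g: R_g‖R_L = (740 × 19500) / (740 + 19500) = 712.9 kΩ.
V_out = 34.0 × 712.9 / (270 + 712.9) = 34.0 × 712.9/982.9 = 24.7 V.

V_out ≈ 24.7 V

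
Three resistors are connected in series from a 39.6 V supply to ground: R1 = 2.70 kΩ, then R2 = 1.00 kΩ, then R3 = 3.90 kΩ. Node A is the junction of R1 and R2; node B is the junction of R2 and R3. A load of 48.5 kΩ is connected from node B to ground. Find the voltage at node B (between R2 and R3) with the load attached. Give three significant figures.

At node B, R3 is in parallel with the load: R3‖R_L = 3.610 kΩ.
Below node A the resistance is R2 + (R3‖R_L) = 4.610 kΩ, so V_A = 39.6 × 4.610/7.310 = 24.97 V.
Then V_B = V_A × (R3‖R_L)/(R2 + R3‖R_L) = 24.97 × 3.610/4.610 = 19.6 V.

V ≈ 19.6 V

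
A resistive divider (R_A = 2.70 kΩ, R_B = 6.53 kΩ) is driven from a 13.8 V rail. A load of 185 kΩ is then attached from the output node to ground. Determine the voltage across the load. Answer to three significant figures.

The load sits in parallel with R_B: R_B‖R_L = (6.53 × 185) / (6.53 + 185) = 6.307 kΩ.
V_out = 13.8 × 6.307 / (2.70 + 6.307) = 13.8 × 6.307/9.007 = 9.66 V.

V_out ≈ 9.66 V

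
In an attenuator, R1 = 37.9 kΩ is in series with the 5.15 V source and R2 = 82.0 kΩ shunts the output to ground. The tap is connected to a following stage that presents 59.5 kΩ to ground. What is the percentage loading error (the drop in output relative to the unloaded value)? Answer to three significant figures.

30.3 %

The divider's output (Thévenin) resistance is R1‖R2 = 25.92 kΩ.
Fractional drop under load = R_th/(R_th + R_L) = 25.92 / (25.92 + 59.5) = 0.3034.
So the output falls by 30.3 %.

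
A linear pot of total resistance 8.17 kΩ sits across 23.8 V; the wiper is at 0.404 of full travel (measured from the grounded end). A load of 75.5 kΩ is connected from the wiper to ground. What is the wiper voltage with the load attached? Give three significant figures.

The wiper splits the pot into (1−α)R = 4.869 kΩ above and αR = 3.301 kΩ below.
Lower section ‖ load = 3.162 kΩ.
V_wiper = 23.8 × 3.162/(4.869 + 3.162) = 9.37 V.

V ≈ 9.37 V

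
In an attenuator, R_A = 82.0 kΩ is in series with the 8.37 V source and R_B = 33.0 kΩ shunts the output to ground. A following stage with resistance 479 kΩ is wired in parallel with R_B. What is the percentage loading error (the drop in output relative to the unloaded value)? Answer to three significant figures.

The divider's output (Thévenin) resistance is R_A‖R_B = 23.53 kΩ.
Fractional drop under load = R_th/(R_th + R_L) = 23.53 / (23.53 + 479) = 0.04682.
So the output falls by 4.68 %.

4.68 %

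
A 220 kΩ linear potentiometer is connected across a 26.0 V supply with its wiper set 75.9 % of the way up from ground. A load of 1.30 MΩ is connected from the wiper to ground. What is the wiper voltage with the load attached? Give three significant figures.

V ≈ 19.1 V

The wiper splits the pot into (1−α)R = 53.02 kΩ above and αR = 167.0 kΩ below.
Lower section ‖ load = 148.0 kΩ.
V_wiper = 26.0 × 148.0/(53.02 + 148.0) = 19.1 V.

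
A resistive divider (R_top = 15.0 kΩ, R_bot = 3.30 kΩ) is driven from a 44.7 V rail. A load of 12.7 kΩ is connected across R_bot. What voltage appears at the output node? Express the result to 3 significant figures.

V_out ≈ 6.65 V

The load sits in parallel with R_bot: R_bot‖R_L = (3.30 × 12.7) / (3.30 + 12.7) = 2.619 kΩ.
V_out = 44.7 × 2.619 / (15.0 + 2.619) = 44.7 × 2.619/17.62 = 6.65 V.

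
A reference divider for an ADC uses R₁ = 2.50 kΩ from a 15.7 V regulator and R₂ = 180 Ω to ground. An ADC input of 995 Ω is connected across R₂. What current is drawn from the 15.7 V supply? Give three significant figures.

I ≈ 5.92 mA

R₂‖R_L = 152.4 Ω, so the source sees R₁ + R₂‖R_L = 2652 Ω.
I = 15.7 V / 2652 Ω = 5.92 mA.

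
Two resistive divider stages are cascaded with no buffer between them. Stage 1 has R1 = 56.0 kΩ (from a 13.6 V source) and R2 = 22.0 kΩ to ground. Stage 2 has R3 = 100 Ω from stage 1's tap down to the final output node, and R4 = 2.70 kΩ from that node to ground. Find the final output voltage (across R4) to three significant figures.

Stage 2 presents R3+R4 = 2800 Ω as a load on stage 1's tap.
Stage 1's lower leg becomes R2‖(R3+R4) = 2484 Ω, so V_mid = 13.6 × 2484/58480 = 0.5776 V.
Stage 2 is itself unloaded: V_out = V_mid × R4/(R3+R4) = 0.5776 × 2700/2800 = 0.557 V.

V_out ≈ 0.557 V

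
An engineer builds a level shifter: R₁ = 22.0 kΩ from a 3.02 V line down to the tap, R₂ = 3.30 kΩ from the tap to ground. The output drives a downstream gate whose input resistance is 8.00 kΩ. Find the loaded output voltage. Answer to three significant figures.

The load sits in parallel with R₂: R₂‖R_L = (3.30 × 8.00) / (3.30 + 8.00) = 2.336 kΩ.
V_out = 3.02 × 2.336 / (22.0 + 2.336) = 3.02 × 2.336/24.34 = 0.290 V.

V_out ≈ 0.290 V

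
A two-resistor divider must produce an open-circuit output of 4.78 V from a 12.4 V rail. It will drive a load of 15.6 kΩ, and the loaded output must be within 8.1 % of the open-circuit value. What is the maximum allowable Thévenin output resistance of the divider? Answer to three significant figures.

R_th ≤ 1.37 kΩ

Loading drop = R_th/(R_th + R_L) ≤ 0.0810, so R_th ≤ R_L · ε/(1−ε) = 15.6 kΩ × 0.0810/0.9190 = 1.37 kΩ.
(Any R1, R2 with R2/(R1+R2) = 0.385 and R1‖R2 ≤ 1.37 kΩ will meet the spec.)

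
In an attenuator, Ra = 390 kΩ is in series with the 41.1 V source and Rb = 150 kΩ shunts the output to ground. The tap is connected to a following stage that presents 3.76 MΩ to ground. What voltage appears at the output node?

V_out ≈ 11.1 V

The load sits in parallel with Rb: Rb‖R_L = (150 × 3760) / (150 + 3760) = 144.2 kΩ.
V_out = 41.1 × 144.2 / (390 + 144.2) = 41.1 × 144.2/534.2 = 11.1 V.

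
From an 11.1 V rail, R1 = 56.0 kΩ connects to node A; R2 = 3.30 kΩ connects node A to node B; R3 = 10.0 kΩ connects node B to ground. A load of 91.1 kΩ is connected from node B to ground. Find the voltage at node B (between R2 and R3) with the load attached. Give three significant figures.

At node B, R3 is in parallel with the load: R3‖R_L = 9.011 kΩ.
Below node A the resistance is R2 + (R3‖R_L) = 12.31 kΩ, so V_A = 11.1 × 12.31/68.31 = 2.000 V.
Then V_B = V_A × (R3‖R_L)/(R2 + R3‖R_L) = 2.000 × 9.011/12.31 = 1.46 V.

V ≈ 1.46 V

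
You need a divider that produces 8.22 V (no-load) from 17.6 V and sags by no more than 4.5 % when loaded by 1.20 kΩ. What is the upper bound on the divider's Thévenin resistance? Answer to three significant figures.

R_th ≤ 56.5 Ω

Loading drop = R_th/(R_th + R_L) ≤ 0.0450, so R_th ≤ R_L · ε/(1−ε) = 1.20 kΩ × 0.0450/0.9550 = 56.5 Ω.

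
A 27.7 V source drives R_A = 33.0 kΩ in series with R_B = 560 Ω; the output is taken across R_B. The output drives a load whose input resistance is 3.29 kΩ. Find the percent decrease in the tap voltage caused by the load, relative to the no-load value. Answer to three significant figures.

14.3 %

The divider's output (Thévenin) resistance is R_A‖R_B = 550.7 Ω.
Fractional drop under load = R_th/(R_th + R_L) = 550.7 / (550.7 + 3290) = 0.1434.
So the output falls by 14.3 %.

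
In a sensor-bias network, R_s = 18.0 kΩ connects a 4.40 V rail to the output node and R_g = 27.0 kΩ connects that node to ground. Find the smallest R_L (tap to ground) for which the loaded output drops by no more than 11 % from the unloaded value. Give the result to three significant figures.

Output resistance R_th = R_s‖R_g = (18.0 × 27.0)/45.00 = 10.80 kΩ.
The fractional drop is R_th/(R_th + R_L); requiring this ≤ 0.110 gives R_L ≥ R_th(1/0.110 − 1) = 10.80 × 8.091 = 87.4 kΩ.

R_L(min) ≈ 87.4 kΩ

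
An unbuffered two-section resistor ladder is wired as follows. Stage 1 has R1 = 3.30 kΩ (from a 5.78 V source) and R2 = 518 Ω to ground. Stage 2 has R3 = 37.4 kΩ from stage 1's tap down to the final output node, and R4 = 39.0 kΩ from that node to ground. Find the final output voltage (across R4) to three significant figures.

Stage 2 presents R3+R4 = 76400 Ω as a load on stage 1's tap.
Stage 1's lower leg becomes R2‖(R3+R4) = 514.5 Ω, so V_mid = 5.78 × 514.5/3815 = 0.7796 V.
Stage 2 is itself unloaded: V_out = V_mid × R4/(R3+R4) = 0.7796 × 39000/76400 = 0.398 V.

V_out ≈ 0.398 V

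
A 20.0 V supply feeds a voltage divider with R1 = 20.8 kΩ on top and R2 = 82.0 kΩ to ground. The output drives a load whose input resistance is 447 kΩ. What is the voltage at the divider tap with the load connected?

The load sits in parallel with R2: R2‖R_L = (82.0 × 447) / (82.0 + 447) = 69.29 kΩ.
V_out = 20.0 × 69.29 / (20.8 + 69.29) = 20.0 × 69.29/90.09 = 15.4 V.

V_out ≈ 15.4 V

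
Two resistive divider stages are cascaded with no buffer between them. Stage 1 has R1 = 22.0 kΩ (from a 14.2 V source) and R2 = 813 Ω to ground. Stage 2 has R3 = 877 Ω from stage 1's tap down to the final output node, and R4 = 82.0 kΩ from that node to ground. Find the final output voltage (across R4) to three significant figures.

Stage 2 presents R3+R4 = 82880 Ω as a load on stage 1's tap.
Stage 1's lower leg becomes R2‖(R3+R4) = 805.1 Ω, so V_mid = 14.2 × 805.1/22810 = 0.5013 V.
Stage 2 is itself unloaded: V_out = V_mid × R4/(R3+R4) = 0.5013 × 82000/82880 = 0.496 V.

V_out ≈ 0.496 V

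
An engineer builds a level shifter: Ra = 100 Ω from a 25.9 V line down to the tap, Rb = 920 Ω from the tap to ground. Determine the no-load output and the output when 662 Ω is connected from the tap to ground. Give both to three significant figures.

Unloaded: 23.4 V; loaded: 20.6 V

Open-circuit: V = 25.9 × 920/(100 + 920) = 23.4 V.
With the load, Rb becomes Rb‖R_L = 385.0 Ω, so V = 25.9 × 385.0/485.0 = 20.6 V.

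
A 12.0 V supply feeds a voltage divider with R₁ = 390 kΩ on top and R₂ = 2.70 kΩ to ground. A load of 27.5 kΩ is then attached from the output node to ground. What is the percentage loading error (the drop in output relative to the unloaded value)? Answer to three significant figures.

8.88 %

Unloaded V = 12.0 × 2.70/392.7 = 0.082506 V.
Loaded: R₂‖R_L = 2.459 kΩ, giving V = 12.0 × 2.459/392.5 = 0.075176 V.
Drop = (0.082506 − 0.075176) / 0.082506 = 8.88 %.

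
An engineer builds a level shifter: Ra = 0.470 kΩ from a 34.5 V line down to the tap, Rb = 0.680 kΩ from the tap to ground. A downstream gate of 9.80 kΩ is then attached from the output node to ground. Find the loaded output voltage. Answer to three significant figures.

The load sits in parallel with Rb: Rb‖R_L = (680 × 9800) / (680 + 9800) = 635.9 Ω.
V_out = 34.5 × 635.9 / (470 + 635.9) = 34.5 × 635.9/1106 = 19.8 V.
(Unloaded it would have been 20.4 V.)

V_out ≈ 19.8 V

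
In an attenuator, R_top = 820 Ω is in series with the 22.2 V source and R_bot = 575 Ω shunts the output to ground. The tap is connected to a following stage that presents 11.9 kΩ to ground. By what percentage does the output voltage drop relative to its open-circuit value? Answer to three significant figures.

The divider's output (Thévenin) resistance is R_top‖R_bot = 338.0 Ω.
Fractional drop under load = R_th/(R_th + R_L) = 338.0 / (338.0 + 11900) = 0.02762.
So the output falls by 2.76 %.

2.76 %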